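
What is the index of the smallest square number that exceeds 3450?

59

Solve n² > 3450 for integer n.
The largest n with value ≤ 3450 is 58 (since 3364 ≤ 3450 < 3481), so the first above is n = 59, value 3481.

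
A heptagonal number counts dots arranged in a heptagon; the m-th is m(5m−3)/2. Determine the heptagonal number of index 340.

288490

340·(5·340 − 3)/2 = 340·1697/2 = 288490.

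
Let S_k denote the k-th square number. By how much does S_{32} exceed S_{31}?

n² − (n−1)² = 2n − 1, so 32² − 31² = 2·32 − 1 = 63.

63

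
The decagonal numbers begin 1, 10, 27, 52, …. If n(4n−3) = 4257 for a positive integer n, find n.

Set n(4n−3) = 4257, giving 4n² − 3n − 4257 = 0.
So n = (3 + 261) / 8 = 264/8 = 33.
Check: 33·(4·33 − 3) = 4257. ✓

33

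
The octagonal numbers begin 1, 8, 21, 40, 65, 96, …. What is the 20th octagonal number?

20·(3·20 − 2) = 20·58 = 1160.

1160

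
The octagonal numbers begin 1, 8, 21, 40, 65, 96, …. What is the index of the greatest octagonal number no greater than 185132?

248

Solve n(3n−2) ≤ 185132 for integer n.
n = 248 gives 184016 ≤ 185132, while n = 249 gives 185505 > 185132; so the answer is index 248.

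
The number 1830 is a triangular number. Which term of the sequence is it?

60

Set n(n+1)/2 = 1830, giving n² + n − 3660 = 0.
The discriminant is 1 + 8·1830 = 14641, and √14641 = 121.
So n = (-1 + 121) / 2 = 120/2 = 60.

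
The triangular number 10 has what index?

Set n(n+1)/2 = 10, giving n² + n − 20 = 0.
So n = (-1 + 9) / 2 = 8/2 = 4.
Check: 4·5/2 = 10. ✓

4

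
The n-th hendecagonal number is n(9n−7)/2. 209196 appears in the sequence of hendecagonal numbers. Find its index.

Set n(9n−7)/2 = 209196, giving 9n² − 7n − 418392 = 0.
The discriminant is 49 + 72·209196 = 15062161, and √15062161 = 3881.
So n = (7 + 3881) / 18 = 3888/18 = 216.

216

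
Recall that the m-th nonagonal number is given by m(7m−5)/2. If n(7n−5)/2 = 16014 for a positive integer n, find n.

68

Set n(7n−5)/2 = 16014, giving 7n² − 5n − 32028 = 0.
So n = (5 + 947) / 14 = 952/14 = 68.
Check: 68·(7·68 − 5)/2 = 16014. ✓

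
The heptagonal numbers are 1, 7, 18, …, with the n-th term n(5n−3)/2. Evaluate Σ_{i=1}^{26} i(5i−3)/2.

14976

Σ i(5i−3)/2 = (5Σi² − 3Σi) / 2 over i = 1..26.
Σi = 351 and Σi² = 6201.
(5·6201 − 3·351) / 2 = 29952/2 = 14976.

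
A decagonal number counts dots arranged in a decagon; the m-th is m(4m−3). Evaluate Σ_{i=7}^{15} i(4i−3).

4299

Σ i(4i−3) = 4Σi² − 3Σi over i = 7..15.
Σi = 120 − 21 = 99 and Σi² = 1240 − 91 = 1149.
4·1149 − 3·99 = 4299.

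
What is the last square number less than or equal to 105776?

Solve n² ≤ 105776 for integer n.
n = 325 gives 105625 ≤ 105776, while n = 326 gives 106276 > 105776; so the answer is 105625.

105625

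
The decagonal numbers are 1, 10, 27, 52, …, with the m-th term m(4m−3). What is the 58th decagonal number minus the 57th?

Consecutive decagonal numbers differ by 8n − 7: here 8·58 − 7 = 457.

457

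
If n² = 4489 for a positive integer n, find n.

We need n² = 4489, so n = √4489 = 67.
Check: 67² = 4489. ✓

67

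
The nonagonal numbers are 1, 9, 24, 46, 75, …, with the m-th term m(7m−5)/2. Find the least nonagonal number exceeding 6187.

Solve n(7n−5)/2 > 6187 for integer n.
The largest n with value ≤ 6187 is 42 (since 6069 ≤ 6187 < 6364), so the first above is n = 43, value 6364.

6364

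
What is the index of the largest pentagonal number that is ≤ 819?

Solve n(3n−1)/2 ≤ 819 for integer n.
n = 23 gives 782 ≤ 819, while n = 24 gives 852 > 819; so the answer is index 23.

23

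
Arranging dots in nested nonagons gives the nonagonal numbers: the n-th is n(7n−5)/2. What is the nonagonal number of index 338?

338·(7·338 − 5)/2 = 338·2361/2 = 399009.

399009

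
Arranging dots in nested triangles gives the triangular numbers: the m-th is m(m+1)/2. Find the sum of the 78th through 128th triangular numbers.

278681

Σ i(i+1)/2 = (Σi² + Σi) / 2 over i = 78..128.
Σi = 8256 − 3003 = 5253 and Σi² = 707264 − 155155 = 552109.
(1·552109 + 1·5253) / 2 = 557362/2 = 278681.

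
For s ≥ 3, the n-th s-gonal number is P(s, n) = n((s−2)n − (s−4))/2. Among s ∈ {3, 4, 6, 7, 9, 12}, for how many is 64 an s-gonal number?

s = 3: P(3, 10) = 55 and P(3, 11) = 66; 64 is not s-gonal.
s = 4: P(4, 8) = 64. ✓
s = 6: P(6, 5) = 45 and P(6, 6) = 66; 64 is not s-gonal.
s = 7: P(7, 5) = 55 and P(7, 6) = 81; 64 is not s-gonal.
s = 9: P(9, 4) = 46 and P(9, 5) = 75; 64 is not s-gonal.
s = 12: P(12, 4) = 64. ✓
Hits: s ∈ {4, 12} → 2.

2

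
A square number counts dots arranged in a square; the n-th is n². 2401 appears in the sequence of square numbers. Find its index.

We need n² = 2401, so n = √2401 = 49.
Check: 49² = 2401. ✓

49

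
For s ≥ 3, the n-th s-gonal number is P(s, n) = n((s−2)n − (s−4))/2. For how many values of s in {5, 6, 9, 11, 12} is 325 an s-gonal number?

2

s = 5: P(5, 14) = 287 and P(5, 15) = 330; 325 is not s-gonal.
s = 6: P(6, 13) = 325. ✓
s = 9: P(9, 10) = 325. ✓
s = 11: P(11, 8) = 260 and P(11, 9) = 333; 325 is not s-gonal.
s = 12: P(12, 8) = 288 and P(12, 9) = 369; 325 is not s-gonal.
Hits: s ∈ {6, 9} → 2.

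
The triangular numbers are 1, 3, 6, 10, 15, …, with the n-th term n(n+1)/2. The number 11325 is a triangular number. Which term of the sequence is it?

Set n(n+1)/2 = 11325, giving n² + n − 22650 = 0.
The discriminant is 1 + 8·11325 = 90601, and √90601 = 301.
So n = (-1 + 301) / 2 = 300/2 = 150.

150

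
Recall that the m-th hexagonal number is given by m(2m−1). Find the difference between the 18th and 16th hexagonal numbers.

18·(2·18 − 1) = 630 and 16·(2·16 − 1) = 496.
Difference: 630 − 496 = 134.

134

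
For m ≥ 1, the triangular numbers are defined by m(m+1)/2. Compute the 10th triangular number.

55

The 10th triangular number is n(n+1)/2 with n = 10.
10·11/2 = 110/2 = 55.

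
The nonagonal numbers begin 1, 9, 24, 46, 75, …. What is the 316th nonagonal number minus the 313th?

6597

316·(7·316 − 5)/2 = 348706 and 313·(7·313 − 5)/2 = 342109.
Difference: 348706 − 342109 = 6597.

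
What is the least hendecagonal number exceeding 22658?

Solve n(9n−7)/2 > 22658 for integer n.
The largest n with value ≤ 22658 is 71 (since 22436 ≤ 22658 < 23076), so the first above is n = 72, value 23076.

23076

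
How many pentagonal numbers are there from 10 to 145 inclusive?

8

The n-th pentagonal number is n(3n−1)/2.
Smallest index with value ≥ 10: n = 3 (giving 12).
Largest index with value ≤ 145: n = 10 (giving 145).
Indices 3 through 10: 8 terms.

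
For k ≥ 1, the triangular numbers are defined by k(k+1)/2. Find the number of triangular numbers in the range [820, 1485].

The n-th triangular number is n(n+1)/2.
Smallest index with value ≥ 820: n = 40 (giving 820).
Largest index with value ≤ 1485: n = 54 (giving 1485).
Indices 40 through 54: 15 terms.

15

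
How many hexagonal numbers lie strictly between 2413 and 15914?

55

The n-th hexagonal number is n(2n−1).
Smallest index with value > 2413: n = 35 (giving 2415).
Largest index with value < 15914: n = 89 (giving 15753).
Indices 35 through 89: 55 terms.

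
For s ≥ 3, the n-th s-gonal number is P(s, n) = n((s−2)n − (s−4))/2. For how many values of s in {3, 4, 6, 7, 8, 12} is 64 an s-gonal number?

s = 3: P(3, 10) = 55 and P(3, 11) = 66; 64 is not s-gonal.
s = 4: P(4, 8) = 64. ✓
s = 6: P(6, 5) = 45 and P(6, 6) = 66; 64 is not s-gonal.
s = 7: P(7, 5) = 55 and P(7, 6) = 81; 64 is not s-gonal.
s = 8: P(8, 4) = 40 and P(8, 5) = 65; 64 is not s-gonal.
s = 12: P(12, 4) = 64. ✓
Hits: s ∈ {4, 12} → 2.

2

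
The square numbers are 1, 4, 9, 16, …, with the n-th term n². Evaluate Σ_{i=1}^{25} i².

5525

Σ_{i=1}^{25} i² = 25·26·51/6 = 5525.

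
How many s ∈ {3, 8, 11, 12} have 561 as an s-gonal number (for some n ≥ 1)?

s = 3: P(3, 33) = 561. ✓
s = 8: P(8, 14) = 560 and P(8, 15) = 645; 561 is not s-gonal.
s = 11: P(11, 11) = 506 and P(11, 12) = 606; 561 is not s-gonal.
s = 12: P(12, 11) = 561. ✓
Hits: s ∈ {3, 12} → 2.

2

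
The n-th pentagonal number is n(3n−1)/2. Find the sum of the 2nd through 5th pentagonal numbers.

74

Σ i(3i−1)/2 = (3Σi² − Σi) / 2 over i = 2..5.
Σi = 15 − 1 = 14 and Σi² = 55 − 1 = 54.
(3·54 − 1·14) / 2 = 148/2 = 74.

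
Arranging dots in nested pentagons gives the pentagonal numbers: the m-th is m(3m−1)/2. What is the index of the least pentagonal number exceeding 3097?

46

Solve n(3n−1)/2 > 3097 for integer n.
The largest n with value ≤ 3097 is 45 (since 3015 ≤ 3097 < 3151), so the first above is n = 46, value 3151.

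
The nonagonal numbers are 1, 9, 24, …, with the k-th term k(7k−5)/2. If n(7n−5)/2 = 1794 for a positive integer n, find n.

Set n(7n−5)/2 = 1794, giving 7n² − 5n − 3588 = 0.
The discriminant is 25 + 56·1794 = 100489, and √100489 = 317.
So n = (5 + 317) / 14 = 322/14 = 23.
Check: 23·(7·23 − 5)/2 = 1794. ✓

23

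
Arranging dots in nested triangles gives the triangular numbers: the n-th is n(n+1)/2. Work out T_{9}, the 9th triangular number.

The 9th triangular number is n(n+1)/2 with n = 9.
9·10/2 = 90/2 = 45.

45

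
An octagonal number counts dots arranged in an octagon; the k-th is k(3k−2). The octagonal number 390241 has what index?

Set n(3n−2) = 390241, giving 3n² − 2n − 390241 = 0.
The discriminant is 4 + 12·390241 = 4682896, and √4682896 = 2164.
So n = (2 + 2164) / 6 = 2166/6 = 361.

361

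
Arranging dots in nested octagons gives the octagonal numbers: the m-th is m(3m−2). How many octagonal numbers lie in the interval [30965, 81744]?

The n-th octagonal number is n(3n−2).
Smallest index with value ≥ 30965: n = 102 (giving 31008).
Largest index with value ≤ 81744: n = 165 (giving 81345).
Indices 102 through 165: 64 terms.

64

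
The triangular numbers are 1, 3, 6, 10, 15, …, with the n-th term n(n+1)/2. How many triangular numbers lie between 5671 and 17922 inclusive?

The n-th triangular number is n(n+1)/2.
Smallest index with value ≥ 5671: n = 106 (giving 5671).
Largest index with value ≤ 17922: n = 188 (giving 17766).
Indices 106 through 188: 83 terms.

83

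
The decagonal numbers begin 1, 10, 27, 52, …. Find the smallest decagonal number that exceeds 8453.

Solve n(4n−3) > 8453 for integer n.
The largest n with value ≤ 8453 is 46 (since 8326 ≤ 8453 < 8695), so the first above is n = 47, value 8695.

8695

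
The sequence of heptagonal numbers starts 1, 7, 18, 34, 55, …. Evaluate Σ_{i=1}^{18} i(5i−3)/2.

Σ i(5i−3)/2 = (5Σi² − 3Σi) / 2 over i = 1..18.
Σi = 171 and Σi² = 2109.
(5·2109 − 3·171) / 2 = 10032/2 = 5016.

5016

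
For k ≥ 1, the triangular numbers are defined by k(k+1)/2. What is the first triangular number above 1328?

Solve n(n+1)/2 > 1328 for integer n.
The largest n with value ≤ 1328 is 51 (since 1326 ≤ 1328 < 1378), so the first above is n = 52, value 1378.

1378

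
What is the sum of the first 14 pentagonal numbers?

Σ i(3i−1)/2 = (3Σi² − Σi) / 2 over i = 1..14.
Σi = 105 and Σi² = 1015.
(3·1015 − 1·105) / 2 = 2940/2 = 1470.

1470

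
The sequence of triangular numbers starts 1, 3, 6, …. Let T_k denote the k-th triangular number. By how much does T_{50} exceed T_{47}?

147

50·51/2 = 1275 and 47·48/2 = 1128.
Difference: 1275 − 1128 = 147.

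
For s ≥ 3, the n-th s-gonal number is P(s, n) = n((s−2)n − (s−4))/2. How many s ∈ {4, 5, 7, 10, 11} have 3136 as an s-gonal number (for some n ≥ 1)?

s = 4: P(4, 56) = 3136. ✓
s = 5: P(5, 45) = 3015 and P(5, 46) = 3151; 3136 is not s-gonal.
s = 7: P(7, 35) = 3010 and P(7, 36) = 3186; 3136 is not s-gonal.
s = 10: P(10, 28) = 3052 and P(10, 29) = 3277; 3136 is not s-gonal.
s = 11: P(11, 26) = 2951 and P(11, 27) = 3186; 3136 is not s-gonal.
Hits: s ∈ {4} → 1.

1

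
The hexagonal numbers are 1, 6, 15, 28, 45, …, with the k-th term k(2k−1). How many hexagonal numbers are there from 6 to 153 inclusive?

The n-th hexagonal number is n(2n−1).
Smallest index with value ≥ 6: n = 2 (giving 6).
Largest index with value ≤ 153: n = 9 (giving 153).
Indices 2 through 9: 8 terms.

8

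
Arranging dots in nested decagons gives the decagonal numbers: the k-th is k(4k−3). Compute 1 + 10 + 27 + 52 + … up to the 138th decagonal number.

Σ i(4i−3) = 4Σi² − 3Σi over i = 1..138.
Σi = 9591 and Σi² = 885569.
4·885569 − 3·9591 = 3513503.

3513503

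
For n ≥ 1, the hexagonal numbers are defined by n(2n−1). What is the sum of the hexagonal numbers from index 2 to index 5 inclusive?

Σ i(2i−1) = 2Σi² − Σi over i = 2..5.
Σi = 15 − 1 = 14 and Σi² = 55 − 1 = 54.
2·54 − 1·14 = 94.

94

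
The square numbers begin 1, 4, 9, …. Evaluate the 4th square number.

16

The 4th square number is n² with n = 4.
4² = 16.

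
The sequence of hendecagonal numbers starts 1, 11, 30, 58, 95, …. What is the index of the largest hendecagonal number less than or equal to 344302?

276

Solve n(9n−7)/2 ≤ 344302 for integer n.
n = 276 gives 341826 ≤ 344302, while n = 277 gives 344311 > 344302; so the answer is index 276.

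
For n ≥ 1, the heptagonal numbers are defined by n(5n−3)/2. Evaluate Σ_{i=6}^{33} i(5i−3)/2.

Σ i(5i−3)/2 = (5Σi² − 3Σi) / 2 over i = 6..33.
Σi = 561 − 15 = 546 and Σi² = 12529 − 55 = 12474.
(5·12474 − 3·546) / 2 = 60732/2 = 30366.

30366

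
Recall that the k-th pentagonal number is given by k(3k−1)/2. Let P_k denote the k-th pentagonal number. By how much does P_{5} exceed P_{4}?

Consecutive pentagonal numbers differ by 3n − 2: here 3·5 − 2 = 13.

13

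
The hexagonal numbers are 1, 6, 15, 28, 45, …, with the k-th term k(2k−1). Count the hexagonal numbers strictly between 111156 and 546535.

286

The n-th hexagonal number is n(2n−1).
Smallest index with value > 111156: n = 237 (giving 112101).
Largest index with value < 546535: n = 522 (giving 544446).
Indices 237 through 522: 286 terms.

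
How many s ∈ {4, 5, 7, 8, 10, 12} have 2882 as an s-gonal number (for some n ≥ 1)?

1

s = 4: P(4, 53) = 2809 and P(4, 54) = 2916; 2882 is not s-gonal.
s = 5: P(5, 44) = 2882. ✓
s = 7: P(7, 34) = 2839 and P(7, 35) = 3010; 2882 is not s-gonal.
s = 8: P(8, 31) = 2821 and P(8, 32) = 3008; 2882 is not s-gonal.
s = 10: P(10, 27) = 2835 and P(10, 28) = 3052; 2882 is not s-gonal.
s = 12: P(12, 24) = 2784 and P(12, 25) = 3025; 2882 is not s-gonal.
Hits: s ∈ {5} → 1.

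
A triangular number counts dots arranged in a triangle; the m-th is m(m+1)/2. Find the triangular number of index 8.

The 8th triangular number is n(n+1)/2 with n = 8.
8·9/2 = 72/2 = 36.

36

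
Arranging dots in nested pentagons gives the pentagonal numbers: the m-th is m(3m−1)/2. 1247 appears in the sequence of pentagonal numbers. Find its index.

29

Set n(3n−1)/2 = 1247, giving 3n² − n − 2494 = 0.
The discriminant is 1 + 24·1247 = 29929, and √29929 = 173.
So n = (1 + 173) / 6 = 174/6 = 29.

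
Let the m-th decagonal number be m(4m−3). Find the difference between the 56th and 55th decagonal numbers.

441

Consecutive decagonal numbers differ by 8n − 7: here 8·56 − 7 = 441.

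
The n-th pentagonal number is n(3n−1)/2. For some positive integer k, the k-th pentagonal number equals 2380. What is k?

40

Set n(3n−1)/2 = 2380, giving 3n² − n − 4760 = 0.
So n = (1 + 239) / 6 = 240/6 = 40.
Check: 40·(3·40 − 1)/2 = 2380. ✓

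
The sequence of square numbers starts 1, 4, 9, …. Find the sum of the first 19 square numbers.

Σ_{i=1}^{19} i² = 19·20·39/6 = 2470.

2470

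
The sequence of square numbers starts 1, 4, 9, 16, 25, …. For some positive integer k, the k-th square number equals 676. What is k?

We need n² = 676, so n = √676 = 26.

26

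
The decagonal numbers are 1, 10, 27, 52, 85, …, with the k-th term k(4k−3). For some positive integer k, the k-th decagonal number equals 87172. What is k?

Set n(4n−3) = 87172, giving 4n² − 3n − 87172 = 0.
The discriminant is 9 + 16·87172 = 1394761, and √1394761 = 1181.
So n = (3 + 1181) / 8 = 1184/8 = 148.

148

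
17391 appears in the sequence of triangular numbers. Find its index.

186

Set n(n+1)/2 = 17391, giving n² + n − 34782 = 0.
The discriminant is 1 + 8·17391 = 139129, and √139129 = 373.
So n = (-1 + 373) / 2 = 372/2 = 186.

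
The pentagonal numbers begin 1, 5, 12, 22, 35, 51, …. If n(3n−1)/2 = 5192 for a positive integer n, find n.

Set n(3n−1)/2 = 5192, giving 3n² − n − 10384 = 0.
The discriminant is 1 + 24·5192 = 124609, and √124609 = 353.
So n = (1 + 353) / 6 = 354/6 = 59.

59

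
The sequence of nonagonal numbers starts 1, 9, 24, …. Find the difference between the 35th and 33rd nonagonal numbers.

35·(7·35 − 5)/2 = 4200 and 33·(7·33 − 5)/2 = 3729.
Difference: 4200 − 3729 = 471.

471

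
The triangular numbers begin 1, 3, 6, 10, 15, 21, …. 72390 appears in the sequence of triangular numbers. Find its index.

Set n(n+1)/2 = 72390, giving n² + n − 144780 = 0.
So n = (-1 + 761) / 2 = 760/2 = 380.
Check: 380·381/2 = 72390. ✓

380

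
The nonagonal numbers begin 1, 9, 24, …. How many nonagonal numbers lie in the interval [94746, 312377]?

The n-th nonagonal number is n(7n−5)/2.
Smallest index with value ≥ 94746: n = 165 (giving 94875).
Largest index with value ≤ 312377: n = 299 (giving 312156).
Indices 165 through 299: 135 terms.

135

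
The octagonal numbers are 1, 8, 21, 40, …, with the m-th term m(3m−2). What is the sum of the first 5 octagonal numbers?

135

Σ i(3i−2) = 3Σi² − 2Σi over i = 1..5.
Σi = 15 and Σi² = 55.
3·55 − 2·15 = 135.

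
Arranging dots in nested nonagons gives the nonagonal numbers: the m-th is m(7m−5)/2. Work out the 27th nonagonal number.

2484

The 27th nonagonal number is n(7n−5)/2 with n = 27.
27·(7·27 − 5)/2 = 27·184/2 = 27·92 = 2484.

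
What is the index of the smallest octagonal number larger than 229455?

Solve n(3n−2) > 229455 for integer n.
The largest n with value ≤ 229455 is 276 (since 227976 ≤ 229455 < 229633), so the first above is n = 277, value 229633.

277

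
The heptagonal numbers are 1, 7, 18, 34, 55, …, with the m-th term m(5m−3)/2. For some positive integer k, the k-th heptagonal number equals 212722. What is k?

292

Set n(5n−3)/2 = 212722, giving 5n² − 3n − 425444 = 0.
So n = (3 + 2917) / 10 = 2920/10 = 292.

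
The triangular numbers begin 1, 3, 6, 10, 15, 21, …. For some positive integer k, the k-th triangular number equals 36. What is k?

8

Set n(n+1)/2 = 36, giving n² + n − 72 = 0.
The discriminant is 1 + 8·36 = 289, and √289 = 17.
So n = (-1 + 17) / 2 = 16/2 = 8.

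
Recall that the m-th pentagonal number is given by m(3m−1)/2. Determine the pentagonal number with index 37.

The 37th pentagonal number is n(3n−1)/2 with n = 37.
37·(3·37 − 1)/2 = 37·110/2 = 37·55 = 2035.

2035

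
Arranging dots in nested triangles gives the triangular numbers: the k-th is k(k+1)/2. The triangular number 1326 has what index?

Set n(n+1)/2 = 1326, giving n² + n − 2652 = 0.
So n = (-1 + 103) / 2 = 102/2 = 51.

51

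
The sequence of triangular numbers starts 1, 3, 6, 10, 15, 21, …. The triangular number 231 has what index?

Set n(n+1)/2 = 231, giving n² + n − 462 = 0.
The discriminant is 1 + 8·231 = 1849, and √1849 = 43.
So n = (-1 + 43) / 2 = 42/2 = 21.
Check: 21·22/2 = 231. ✓

21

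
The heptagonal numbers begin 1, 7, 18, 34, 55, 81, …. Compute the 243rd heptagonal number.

The 243rd heptagonal number is n(5n−3)/2 with n = 243.
243·(5·243 − 3)/2 = 243·1212/2 = 243·606 = 147258.

147258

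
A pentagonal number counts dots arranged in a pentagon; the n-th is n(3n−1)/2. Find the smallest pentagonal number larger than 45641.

Solve n(3n−1)/2 > 45641 for integer n.
The largest n with value ≤ 45641 is 174 (since 45327 ≤ 45641 < 45850), so the first above is n = 175, value 45850.

45850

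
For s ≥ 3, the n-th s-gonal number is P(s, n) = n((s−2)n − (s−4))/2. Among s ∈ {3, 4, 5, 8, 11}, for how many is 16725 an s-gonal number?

1

s = 3: P(3, 182) = 16653 and P(3, 183) = 16836; 16725 is not s-gonal.
s = 4: P(4, 129) = 16641 and P(4, 130) = 16900; 16725 is not s-gonal.
s = 5: P(5, 105) = 16485 and P(5, 106) = 16801; 16725 is not s-gonal.
s = 8: P(8, 75) = 16725. ✓
s = 11: P(11, 61) = 16531 and P(11, 62) = 17081; 16725 is not s-gonal.
Hits: s ∈ {8} → 1.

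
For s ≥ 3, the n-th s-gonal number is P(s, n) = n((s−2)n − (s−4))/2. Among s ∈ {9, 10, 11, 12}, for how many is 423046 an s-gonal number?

s = 9: P(9, 348) = 422994 and P(9, 349) = 425431; 423046 is not s-gonal.
s = 10: P(10, 325) = 421525 and P(10, 326) = 424126; 423046 is not s-gonal.
s = 11: P(11, 307) = 423046. ✓
s = 12: P(12, 291) = 422241 and P(12, 292) = 425152; 423046 is not s-gonal.
Hits: s ∈ {11} → 1.

1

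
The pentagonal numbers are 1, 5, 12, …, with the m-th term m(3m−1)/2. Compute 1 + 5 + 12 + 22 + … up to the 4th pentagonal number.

Σ i(3i−1)/2 = (3Σi² − Σi) / 2 over i = 1..4.
Σi = 10 and Σi² = 30.
(3·30 − 1·10) / 2 = 80/2 = 40.

40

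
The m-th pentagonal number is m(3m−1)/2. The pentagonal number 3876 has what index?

51

Set n(3n−1)/2 = 3876, giving 3n² − n − 7752 = 0.
The discriminant is 1 + 24·3876 = 93025, and √93025 = 305.
So n = (1 + 305) / 6 = 306/6 = 51.
Check: 51·(3·51 − 1)/2 = 3876. ✓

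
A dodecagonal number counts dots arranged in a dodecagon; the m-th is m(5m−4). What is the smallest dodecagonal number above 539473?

539889

Solve n(5n−4) > 539473 for integer n.
The largest n with value ≤ 539473 is 328 (since 536608 ≤ 539473 < 539889), so the first above is n = 329, value 539889.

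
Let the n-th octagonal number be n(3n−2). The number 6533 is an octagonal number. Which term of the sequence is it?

47

Set n(3n−2) = 6533, giving 3n² − 2n − 6533 = 0.
The discriminant is 4 + 12·6533 = 78400, and √78400 = 280.
So n = (2 + 280) / 6 = 282/6 = 47.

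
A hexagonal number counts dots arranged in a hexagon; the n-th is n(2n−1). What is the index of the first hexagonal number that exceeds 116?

Solve n(2n−1) > 116 for integer n.
The largest n with value ≤ 116 is 7 (since 91 ≤ 116 < 120), so the first above is n = 8, value 120.

8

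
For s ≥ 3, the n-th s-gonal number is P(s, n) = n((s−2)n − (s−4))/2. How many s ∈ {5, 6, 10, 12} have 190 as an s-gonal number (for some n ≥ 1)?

1

s = 5: P(5, 11) = 176 and P(5, 12) = 210; 190 is not s-gonal.
s = 6: P(6, 10) = 190. ✓
s = 10: P(10, 7) = 175 and P(10, 8) = 232; 190 is not s-gonal.
s = 12: P(12, 6) = 156 and P(12, 7) = 217; 190 is not s-gonal.
Hits: s ∈ {6} → 1.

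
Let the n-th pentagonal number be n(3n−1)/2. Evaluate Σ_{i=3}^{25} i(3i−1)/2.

8119

Σ i(3i−1)/2 = (3Σi² − Σi) / 2 over i = 3..25.
Σi = 325 − 3 = 322 and Σi² = 5525 − 5 = 5520.
(3·5520 − 1·322) / 2 = 16238/2 = 8119.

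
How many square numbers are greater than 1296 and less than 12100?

73

The n-th square number is n².
Smallest index with value > 1296: n = 37 (giving 1369).
Largest index with value < 12100: n = 109 (giving 11881).
Indices 37 through 109: 73 terms.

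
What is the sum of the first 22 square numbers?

Σ_{i=1}^{22} i² = 22·23·45/6 = 3795.

3795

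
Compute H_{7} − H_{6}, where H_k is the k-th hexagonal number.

25

Consecutive hexagonal numbers differ by 4n − 3: here 4·7 − 3 = 25.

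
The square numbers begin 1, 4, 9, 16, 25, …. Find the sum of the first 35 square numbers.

14910

Σ_{i=1}^{35} i² = 35·36·71/6 = 14910.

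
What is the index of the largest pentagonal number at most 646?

Solve n(3n−1)/2 ≤ 646 for integer n.
n = 20 gives 590 ≤ 646, while n = 21 gives 651 > 646; so the answer is index 20.

20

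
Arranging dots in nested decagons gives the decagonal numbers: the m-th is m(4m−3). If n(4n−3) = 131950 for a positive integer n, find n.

Set n(4n−3) = 131950, giving 4n² − 3n − 131950 = 0.
The discriminant is 9 + 16·131950 = 2111209, and √2111209 = 1453.
So n = (3 + 1453) / 8 = 1456/8 = 182.
Check: 182·(4·182 − 3) = 131950. ✓

182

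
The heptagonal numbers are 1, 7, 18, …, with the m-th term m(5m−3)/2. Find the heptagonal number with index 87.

The 87th heptagonal number is n(5n−3)/2 with n = 87.
87·(5·87 − 3)/2 = 87·432/2 = 87·216 = 18792.

18792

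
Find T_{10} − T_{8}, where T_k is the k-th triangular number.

19

10·11/2 = 55 and 8·9/2 = 36.
Difference: 55 − 36 = 19.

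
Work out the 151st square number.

22801

151² = 22801.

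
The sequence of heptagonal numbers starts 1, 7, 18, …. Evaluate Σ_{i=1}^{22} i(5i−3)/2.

9108

Σ i(5i−3)/2 = (5Σi² − 3Σi) / 2 over i = 1..22.
Σi = 253 and Σi² = 3795.
(5·3795 − 3·253) / 2 = 18216/2 = 9108.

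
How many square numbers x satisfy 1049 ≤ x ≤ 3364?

26

The n-th square number is n².
Smallest index with value ≥ 1049: n = 33 (giving 1089).
Largest index with value ≤ 3364: n = 58 (giving 3364).
Indices 33 through 58: 26 terms.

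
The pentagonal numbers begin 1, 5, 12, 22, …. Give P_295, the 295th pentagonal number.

130390

The 295th pentagonal number is n(3n−1)/2 with n = 295.
295·(3·295 − 1)/2 = 295·884/2 = 295·442 = 130390.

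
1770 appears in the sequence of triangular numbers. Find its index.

Set n(n+1)/2 = 1770, giving n² + n − 3540 = 0.
So n = (-1 + 119) / 2 = 118/2 = 59.

59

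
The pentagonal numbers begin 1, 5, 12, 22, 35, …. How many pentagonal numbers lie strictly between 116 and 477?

The n-th pentagonal number is n(3n−1)/2.
Smallest index with value > 116: n = 9 (giving 117).
Largest index with value < 477: n = 17 (giving 425).
Indices 9 through 17: 9 terms.

9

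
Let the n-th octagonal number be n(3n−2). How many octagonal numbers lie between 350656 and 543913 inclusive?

84

The n-th octagonal number is n(3n−2).
Smallest index with value ≥ 350656: n = 343 (giving 352261).
Largest index with value ≤ 543913: n = 426 (giving 543576).
Indices 343 through 426: 84 terms.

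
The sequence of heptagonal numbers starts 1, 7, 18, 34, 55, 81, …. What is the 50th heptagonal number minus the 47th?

50·(5·50 − 3)/2 = 6175 and 47·(5·47 − 3)/2 = 5452.
Difference: 6175 − 5452 = 723.

723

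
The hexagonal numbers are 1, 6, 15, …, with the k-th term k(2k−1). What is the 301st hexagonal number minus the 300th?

1201

Consecutive hexagonal numbers differ by 4n − 3: here 4·301 − 3 = 1201.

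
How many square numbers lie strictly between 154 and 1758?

The n-th square number is n².
Smallest index with value > 154: n = 13 (giving 169).
Largest index with value < 1758: n = 41 (giving 1681).
Indices 13 through 41: 29 terms.

29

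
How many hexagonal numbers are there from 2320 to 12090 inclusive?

44

The n-th hexagonal number is n(2n−1).
Smallest index with value ≥ 2320: n = 35 (giving 2415).
Largest index with value ≤ 12090: n = 78 (giving 12090).
Indices 35 through 78: 44 terms.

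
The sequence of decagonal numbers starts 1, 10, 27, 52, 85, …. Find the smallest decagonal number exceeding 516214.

517320

Solve n(4n−3) > 516214 for integer n.
The largest n with value ≤ 516214 is 359 (since 514447 ≤ 516214 < 517320), so the first above is n = 360, value 517320.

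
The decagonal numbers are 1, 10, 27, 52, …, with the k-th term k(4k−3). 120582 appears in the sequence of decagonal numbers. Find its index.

174

Set n(4n−3) = 120582, giving 4n² − 3n − 120582 = 0.
The discriminant is 9 + 16·120582 = 1929321, and √1929321 = 1389.
So n = (3 + 1389) / 8 = 1392/8 = 174.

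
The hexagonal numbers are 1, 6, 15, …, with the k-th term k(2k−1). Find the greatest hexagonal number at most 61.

Solve n(2n−1) ≤ 61 for integer n.
n = 5 gives 45 ≤ 61, while n = 6 gives 66 > 61; so the answer is 45.

45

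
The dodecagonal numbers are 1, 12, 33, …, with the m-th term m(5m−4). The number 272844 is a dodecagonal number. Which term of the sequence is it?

234

Set n(5n−4) = 272844, giving 5n² − 4n − 272844 = 0.
So n = (4 + 2336) / 10 = 2340/10 = 234.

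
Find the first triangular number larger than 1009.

Solve n(n+1)/2 > 1009 for integer n.
The largest n with value ≤ 1009 is 44 (since 990 ≤ 1009 < 1035), so the first above is n = 45, value 1035.

1035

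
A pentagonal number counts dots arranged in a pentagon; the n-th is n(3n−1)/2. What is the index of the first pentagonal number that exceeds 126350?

291

Solve n(3n−1)/2 > 126350 for integer n.
The largest n with value ≤ 126350 is 290 (since 126005 ≤ 126350 < 126876), so the first above is n = 291, value 126876.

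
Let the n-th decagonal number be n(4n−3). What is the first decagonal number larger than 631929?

Solve n(4n−3) > 631929 for integer n.
The largest n with value ≤ 631929 is 397 (since 629245 ≤ 631929 < 632422), so the first above is n = 398, value 632422.

632422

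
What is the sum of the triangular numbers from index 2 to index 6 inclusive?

Σ i(i+1)/2 = (Σi² + Σi) / 2 over i = 2..6.
Σi = 21 − 1 = 20 and Σi² = 91 − 1 = 90.
(1·90 + 1·20) / 2 = 110/2 = 55.

55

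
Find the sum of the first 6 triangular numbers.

56

Σ i(i+1)/2 = (Σi² + Σi) / 2 over i = 1..6.
Σi = 21 and Σi² = 91.
(1·91 + 1·21) / 2 = 112/2 = 56.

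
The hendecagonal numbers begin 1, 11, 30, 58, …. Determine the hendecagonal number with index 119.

The 119th hendecagonal number is n(9n−7)/2 with n = 119.
119·(9·119 − 7)/2 = 119·1064/2 = 119·532 = 63308.

63308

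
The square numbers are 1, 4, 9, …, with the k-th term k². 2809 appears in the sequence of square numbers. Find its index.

53

We need n² = 2809, so n = √2809 = 53.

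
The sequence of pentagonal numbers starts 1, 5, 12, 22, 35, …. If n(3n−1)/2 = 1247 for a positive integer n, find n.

Set n(3n−1)/2 = 1247, giving 3n² − n − 2494 = 0.
The discriminant is 1 + 24·1247 = 29929, and √29929 = 173.
So n = (1 + 173) / 6 = 174/6 = 29.

29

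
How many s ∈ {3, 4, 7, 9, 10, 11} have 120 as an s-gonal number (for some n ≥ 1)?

s = 3: P(3, 15) = 120. ✓
s = 4: P(4, 10) = 100 and P(4, 11) = 121; 120 is not s-gonal.
s = 7: P(7, 7) = 112 and P(7, 8) = 148; 120 is not s-gonal.
s = 9: P(9, 6) = 111 and P(9, 7) = 154; 120 is not s-gonal.
s = 10: P(10, 5) = 85 and P(10, 6) = 126; 120 is not s-gonal.
s = 11: P(11, 5) = 95 and P(11, 6) = 141; 120 is not s-gonal.
Hits: s ∈ {3} → 1.

1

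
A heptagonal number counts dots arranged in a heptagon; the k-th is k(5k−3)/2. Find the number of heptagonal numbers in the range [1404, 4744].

20

The n-th heptagonal number is n(5n−3)/2.
Smallest index with value ≥ 1404: n = 24 (giving 1404).
Largest index with value ≤ 4744: n = 43 (giving 4558).
Indices 24 through 43: 20 terms.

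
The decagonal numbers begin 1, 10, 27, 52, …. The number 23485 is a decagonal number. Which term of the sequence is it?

Set n(4n−3) = 23485, giving 4n² − 3n − 23485 = 0.
So n = (3 + 613) / 8 = 616/8 = 77.
Check: 77·(4·77 − 3) = 23485. ✓

77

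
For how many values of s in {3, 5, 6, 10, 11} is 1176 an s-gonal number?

1

s = 3: P(3, 48) = 1176. ✓
s = 5: P(5, 28) = 1162 and P(5, 29) = 1247; 1176 is not s-gonal.
s = 6: P(6, 24) = 1128 and P(6, 25) = 1225; 1176 is not s-gonal.
s = 10: P(10, 17) = 1105 and P(10, 18) = 1242; 1176 is not s-gonal.
s = 11: P(11, 16) = 1096 and P(11, 17) = 1241; 1176 is not s-gonal.
Hits: s ∈ {3} → 1.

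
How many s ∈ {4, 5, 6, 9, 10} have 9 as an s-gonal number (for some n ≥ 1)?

2

s = 4: P(4, 3) = 9. ✓
s = 5: P(5, 2) = 5 and P(5, 3) = 12; 9 is not s-gonal.
s = 6: P(6, 2) = 6 and P(6, 3) = 15; 9 is not s-gonal.
s = 9: P(9, 2) = 9. ✓
s = 10: P(10, 1) = 1 and P(10, 2) = 10; 9 is not s-gonal.
Hits: s ∈ {4, 9} → 2.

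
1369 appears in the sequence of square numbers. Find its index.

37

We need n² = 1369, so n = √1369 = 37.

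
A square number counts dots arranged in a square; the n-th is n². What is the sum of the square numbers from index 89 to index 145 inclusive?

795701

Σ_{i=89}^{145} i² = 1026745 − 231044 = 795701.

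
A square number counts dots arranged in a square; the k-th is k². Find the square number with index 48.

The 48th square number is n² with n = 48.
48² = 2304.

2304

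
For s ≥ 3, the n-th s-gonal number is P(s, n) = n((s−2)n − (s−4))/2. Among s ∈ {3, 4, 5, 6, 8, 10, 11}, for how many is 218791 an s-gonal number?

2

s = 3: P(3, 661) = 218791. ✓
s = 4: P(4, 467) = 218089 and P(4, 468) = 219024; 218791 is not s-gonal.
s = 5: P(5, 382) = 218695 and P(5, 383) = 219842; 218791 is not s-gonal.
s = 6: P(6, 331) = 218791. ✓
s = 8: P(8, 270) = 218160 and P(8, 271) = 219781; 218791 is not s-gonal.
s = 10: P(10, 234) = 218322 and P(10, 235) = 220195; 218791 is not s-gonal.
s = 11: P(11, 220) = 217030 and P(11, 221) = 219011; 218791 is not s-gonal.
Hits: s ∈ {3, 6} → 2.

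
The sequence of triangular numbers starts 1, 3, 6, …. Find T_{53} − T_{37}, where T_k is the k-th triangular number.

728

53·54/2 = 1431 and 37·38/2 = 703.
Difference: 1431 − 703 = 728.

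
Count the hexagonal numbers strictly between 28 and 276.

The n-th hexagonal number is n(2n−1).
Smallest index with value > 28: n = 5 (giving 45).
Largest index with value < 276: n = 11 (giving 231).
Indices 5 through 11: 7 terms.

7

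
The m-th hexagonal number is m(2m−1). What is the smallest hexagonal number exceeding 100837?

101025

Solve n(2n−1) > 100837 for integer n.
The largest n with value ≤ 100837 is 224 (since 100128 ≤ 100837 < 101025), so the first above is n = 225, value 101025.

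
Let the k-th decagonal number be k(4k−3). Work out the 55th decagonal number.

11935

The 55th decagonal number is n(4n−3) with n = 55.
55·(4·55 − 3) = 55·217 = 11935.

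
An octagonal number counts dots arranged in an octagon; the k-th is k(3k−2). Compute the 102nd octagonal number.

The 102nd octagonal number is n(3n−2) with n = 102.
102·(3·102 − 2) = 102·304 = 31008.

31008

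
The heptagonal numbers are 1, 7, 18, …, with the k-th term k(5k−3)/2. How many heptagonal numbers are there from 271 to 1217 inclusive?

The n-th heptagonal number is n(5n−3)/2.
Smallest index with value ≥ 271: n = 11 (giving 286).
Largest index with value ≤ 1217: n = 22 (giving 1177).
Indices 11 through 22: 12 terms.

12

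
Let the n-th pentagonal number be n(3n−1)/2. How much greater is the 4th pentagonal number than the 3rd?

10

Consecutive pentagonal numbers differ by 3n − 2: here 3·4 − 2 = 10.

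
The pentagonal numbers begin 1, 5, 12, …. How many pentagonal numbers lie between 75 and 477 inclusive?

11

The n-th pentagonal number is n(3n−1)/2.
Smallest index with value ≥ 75: n = 8 (giving 92).
Largest index with value ≤ 477: n = 18 (giving 477).
Indices 8 through 18: 11 terms.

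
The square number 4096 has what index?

64

We need n² = 4096, so n = √4096 = 64.
Check: 64² = 4096. ✓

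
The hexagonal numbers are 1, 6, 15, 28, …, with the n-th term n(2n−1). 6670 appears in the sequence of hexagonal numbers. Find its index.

Set n(2n−1) = 6670, giving 2n² − n − 6670 = 0.
The discriminant is 1 + 8·6670 = 53361, and √53361 = 231.
So n = (1 + 231) / 4 = 232/4 = 58.

58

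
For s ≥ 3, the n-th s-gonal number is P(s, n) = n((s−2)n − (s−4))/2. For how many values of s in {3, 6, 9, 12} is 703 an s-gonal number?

s = 3: P(3, 37) = 703. ✓
s = 6: P(6, 19) = 703. ✓
s = 9: P(9, 14) = 651 and P(9, 15) = 750; 703 is not s-gonal.
s = 12: P(12, 12) = 672 and P(12, 13) = 793; 703 is not s-gonal.
Hits: s ∈ {3, 6} → 2.

2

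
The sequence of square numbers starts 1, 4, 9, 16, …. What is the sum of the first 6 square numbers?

91

Σ_{i=1}^{6} i² = 6·7·13/6 = 91.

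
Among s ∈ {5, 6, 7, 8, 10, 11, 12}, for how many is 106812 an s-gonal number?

s = 5: P(5, 267) = 106800 and P(5, 268) = 107602; 106812 is not s-gonal.
s = 6: P(6, 231) = 106491 and P(6, 232) = 107416; 106812 is not s-gonal.
s = 7: P(7, 207) = 106812. ✓
s = 8: P(8, 189) = 106785 and P(8, 190) = 107920; 106812 is not s-gonal.
s = 10: P(10, 163) = 105787 and P(10, 164) = 107092; 106812 is not s-gonal.
s = 11: P(11, 154) = 106183 and P(11, 155) = 107570; 106812 is not s-gonal.
s = 12: P(12, 146) = 105996 and P(12, 147) = 107457; 106812 is not s-gonal.
Hits: s ∈ {7} → 1.

1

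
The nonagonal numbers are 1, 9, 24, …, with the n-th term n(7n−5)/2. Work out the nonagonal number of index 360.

The 360th nonagonal number is n(7n−5)/2 with n = 360.
360·(7·360 − 5)/2 = 360·2515/2 = 452700.

452700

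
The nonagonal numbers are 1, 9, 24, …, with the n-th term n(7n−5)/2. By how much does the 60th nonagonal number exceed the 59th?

Consecutive nonagonal numbers differ by 7n − 6: here 7·60 − 6 = 414.

414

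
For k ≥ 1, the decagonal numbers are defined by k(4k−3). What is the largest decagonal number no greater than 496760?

494560

Solve n(4n−3) ≤ 496760 for integer n.
n = 352 gives 494560 ≤ 496760, while n = 353 gives 497377 > 496760; so the answer is 494560.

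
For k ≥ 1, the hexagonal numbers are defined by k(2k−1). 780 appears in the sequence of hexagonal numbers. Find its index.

20

Set n(2n−1) = 780, giving 2n² − n − 780 = 0.
So n = (1 + 79) / 4 = 80/4 = 20.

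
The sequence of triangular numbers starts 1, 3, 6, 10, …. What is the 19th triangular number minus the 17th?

37

19·20/2 = 190 and 17·18/2 = 153.
Difference: 190 − 153 = 37.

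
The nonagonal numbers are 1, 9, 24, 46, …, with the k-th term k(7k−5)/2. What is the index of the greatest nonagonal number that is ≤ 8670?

50

Solve n(7n−5)/2 ≤ 8670 for integer n.
n = 50 gives 8625 ≤ 8670, while n = 51 gives 8976 > 8670; so the answer is index 50.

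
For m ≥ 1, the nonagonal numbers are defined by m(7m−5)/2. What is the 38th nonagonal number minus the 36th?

38·(7·38 − 5)/2 = 4959 and 36·(7·36 − 5)/2 = 4446.
Difference: 4959 − 4446 = 513.

513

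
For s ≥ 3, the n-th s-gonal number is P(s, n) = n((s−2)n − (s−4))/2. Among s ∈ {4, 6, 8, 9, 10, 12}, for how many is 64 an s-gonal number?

2

s = 4: P(4, 8) = 64. ✓
s = 6: P(6, 5) = 45 and P(6, 6) = 66; 64 is not s-gonal.
s = 8: P(8, 4) = 40 and P(8, 5) = 65; 64 is not s-gonal.
s = 9: P(9, 4) = 46 and P(9, 5) = 75; 64 is not s-gonal.
s = 10: P(10, 4) = 52 and P(10, 5) = 85; 64 is not s-gonal.
s = 12: P(12, 4) = 64. ✓
Hits: s ∈ {4, 12} → 2.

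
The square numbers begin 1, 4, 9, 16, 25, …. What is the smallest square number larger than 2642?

2704

Solve n² > 2642 for integer n.
The largest n with value ≤ 2642 is 51 (since 2601 ≤ 2642 < 2704), so the first above is n = 52, value 2704.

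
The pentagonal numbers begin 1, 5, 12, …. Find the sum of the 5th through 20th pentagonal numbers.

Σ i(3i−1)/2 = (3Σi² − Σi) / 2 over i = 5..20.
Σi = 210 − 10 = 200 and Σi² = 2870 − 30 = 2840.
(3·2840 − 1·200) / 2 = 8320/2 = 4160.

4160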